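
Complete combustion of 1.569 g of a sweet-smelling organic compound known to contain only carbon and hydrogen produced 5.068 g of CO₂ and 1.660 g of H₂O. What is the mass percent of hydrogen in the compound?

mol C = 5.068 g CO₂ ÷ 44.009 g/mol = 0.11516 mol
mol H = 2 × 1.660 g H₂O ÷ 18.015 g/mol = 0.18429 mol
mass % H = 0.18577 g ÷ 1.569 g × 100%

11.84%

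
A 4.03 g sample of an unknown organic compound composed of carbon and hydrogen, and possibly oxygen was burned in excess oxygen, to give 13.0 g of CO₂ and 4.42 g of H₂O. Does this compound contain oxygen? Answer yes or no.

no

mol C = 13.0 g CO₂ ÷ 44.009 g/mol = 0.2954 mol
mol H = 2 × 4.42 g H₂O ÷ 18.015 g/mol = 0.4907 mol
C and H together account for 4.043 g — essentially the entire 4.03 g sample — so the compound contains no oxygen.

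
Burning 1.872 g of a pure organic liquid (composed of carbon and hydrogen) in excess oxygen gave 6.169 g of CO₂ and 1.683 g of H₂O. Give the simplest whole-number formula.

C3H4

mol C = 6.169 g CO₂ ÷ 44.009 g/mol = 0.14018 mol
mol H = 2 × 1.683 g H₂O ÷ 18.015 g/mol = 0.18684 mol
Divide by the smallest (0.14018 mol): C 1.000, H 1.333
Multiplying each by 3 gives whole numbers: C 3.00, H 4.00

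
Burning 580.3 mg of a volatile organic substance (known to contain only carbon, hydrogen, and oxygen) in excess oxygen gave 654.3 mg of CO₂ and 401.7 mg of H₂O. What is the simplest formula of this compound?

mol C = 0.6543 g CO₂ ÷ 44.009 g/mol = 0.014867 mol
mol H = 2 × 0.4017 g H₂O ÷ 18.015 g/mol = 0.044596 mol
mass O = 0.5803 − (0.17857 + 0.044953) = 0.35677 g → mol O = 0.35677 ÷ 15.999 = 0.022300 mol
Divide by the smallest (0.014867 mol): C 1.000, H 3.000, O 1.500
Multiplying each by 2 gives whole numbers: C 2.00, H 6.00, O 3.00

C2H6O3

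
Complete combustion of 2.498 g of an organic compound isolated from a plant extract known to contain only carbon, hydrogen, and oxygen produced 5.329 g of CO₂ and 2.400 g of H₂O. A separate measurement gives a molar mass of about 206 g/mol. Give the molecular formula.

C10H22O4

mol C = 5.329 g CO₂ ÷ 44.009 g/mol = 0.12109 mol
mol H = 2 × 2.400 g H₂O ÷ 18.015 g/mol = 0.26644 mol
mass O = 2.498 − (1.4544 + 0.26858) = 0.77503 g → mol O = 0.77503 ÷ 15.999 = 0.048442 mol
Divide by the smallest (0.048442 mol): C 2.500, H 5.500, O 1.000
Multiplying each by 2 gives whole numbers: C 5.00, H 11.00, O 2.00
Empirical formula: C5H11O2
Empirical-formula mass = 103.14 g/mol; 206 ÷ 103.14 ≈ 2, so the molecular formula is C10H22O4.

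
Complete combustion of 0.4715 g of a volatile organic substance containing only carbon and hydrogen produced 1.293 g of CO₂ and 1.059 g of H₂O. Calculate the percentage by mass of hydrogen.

25.13%

mol C = 1.293 g CO₂ ÷ 44.009 g/mol = 0.029380 mol
mol H = 2 × 1.059 g H₂O ÷ 18.015 g/mol = 0.11757 mol
mass % H = 0.11851 g ÷ 0.4715 g × 100%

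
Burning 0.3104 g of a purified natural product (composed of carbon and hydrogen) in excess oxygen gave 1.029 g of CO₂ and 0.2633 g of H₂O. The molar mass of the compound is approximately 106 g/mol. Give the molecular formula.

C8H10

mol C = 1.029 g CO₂ ÷ 44.009 g/mol = 0.023382 mol
mol H = 2 × 0.2633 g H₂O ÷ 18.015 g/mol = 0.029231 mol
Divide by the smallest (0.023382 mol): C 1.000, H 1.250
Multiplying each by 4 gives whole numbers: C 4.00, H 5.00
Empirical formula: C4H5
Empirical-formula mass = 53.08 g/mol; 106 ÷ 53.08 ≈ 2, so the molecular formula is C8H10.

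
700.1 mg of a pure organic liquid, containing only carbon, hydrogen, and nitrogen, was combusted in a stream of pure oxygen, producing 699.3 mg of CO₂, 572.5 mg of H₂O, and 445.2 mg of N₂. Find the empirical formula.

CH4N2

mol C = 0.6993 g CO₂ ÷ 44.009 g/mol = 0.015890 mol
mol H = 2 × 0.5725 g H₂O ÷ 18.015 g/mol = 0.063558 mol
mol N = 2 × 0.4452 g N₂ ÷ 28.014 g/mol = 0.031784 mol
Divide by the smallest (0.015890 mol): C 1.000, H 4.000, N 2.000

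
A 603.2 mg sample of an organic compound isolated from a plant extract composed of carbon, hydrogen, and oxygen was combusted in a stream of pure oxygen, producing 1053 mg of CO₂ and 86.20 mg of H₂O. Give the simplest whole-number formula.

C5H2O4

mol C = 1.053 g CO₂ ÷ 44.009 g/mol = 0.023927 mol
mol H = 2 × 0.08620 g H₂O ÷ 18.015 g/mol = 0.0095698 mol
mass O = 0.6032 − (0.28739 + 0.0096464) = 0.30617 g → mol O = 0.30617 ÷ 15.999 = 0.019137 mol
Divide by the smallest (0.0095698 mol): C 2.500, H 1.000, O 2.000
Multiplying each by 2 gives whole numbers: C 5.00, H 2.00, O 4.00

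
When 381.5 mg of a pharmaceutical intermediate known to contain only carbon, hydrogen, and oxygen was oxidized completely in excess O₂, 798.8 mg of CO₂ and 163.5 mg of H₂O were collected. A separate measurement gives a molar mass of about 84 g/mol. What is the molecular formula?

mol C = 0.7988 g CO₂ ÷ 44.009 g/mol = 0.018151 mol
mol H = 2 × 0.1635 g H₂O ÷ 18.015 g/mol = 0.018152 mol
mass O = 0.3815 − (0.21801 + 0.018297) = 0.14519 g → mol O = 0.14519 ÷ 15.999 = 0.0090752 mol
Divide by the smallest (0.0090752 mol): C 2.000, H 2.000, O 1.000
Empirical formula: C2H2O
Empirical-formula mass = 42.04 g/mol; 84 ÷ 42.04 ≈ 2, so the molecular formula is C4H4O2.

C4H4O2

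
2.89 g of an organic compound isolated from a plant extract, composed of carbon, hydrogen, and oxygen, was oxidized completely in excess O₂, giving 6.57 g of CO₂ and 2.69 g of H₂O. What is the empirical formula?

mol C = 6.57 g CO₂ ÷ 44.009 g/mol = 0.1493 mol
mol H = 2 × 2.69 g H₂O ÷ 18.015 g/mol = 0.2986 mol
mass O = 2.89 − (1.793 + 0.3010) = 0.7959 g → mol O = 0.7959 ÷ 15.999 = 0.04975 mol
Divide by the smallest (0.04975 mol): C 3.001, H 6.003, O 1.000

C3H6O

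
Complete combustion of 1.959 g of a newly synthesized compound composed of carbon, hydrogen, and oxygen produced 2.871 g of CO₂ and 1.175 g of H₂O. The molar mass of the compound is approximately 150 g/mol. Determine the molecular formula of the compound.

mol C = 2.871 g CO₂ ÷ 44.009 g/mol = 0.065237 mol
mol H = 2 × 1.175 g H₂O ÷ 18.015 g/mol = 0.13045 mol
mass O = 1.959 − (0.78356 + 0.13149) = 1.0440 g → mol O = 1.0440 ÷ 15.999 = 0.065251 mol
Divide by the smallest (0.065237 mol): C 1.000, H 2.000, O 1.000
Empirical formula: CH2O
Empirical-formula mass = 30.03 g/mol; 150 ÷ 30.03 ≈ 5, so the molecular formula is C5H10O5.

C5H10O5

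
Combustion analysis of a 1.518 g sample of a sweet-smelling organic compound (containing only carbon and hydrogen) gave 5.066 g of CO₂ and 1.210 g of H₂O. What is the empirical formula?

mol C = 5.066 g CO₂ ÷ 44.009 g/mol = 0.11511 mol
mol H = 2 × 1.210 g H₂O ÷ 18.015 g/mol = 0.13433 mol
Divide by the smallest (0.11511 mol): C 1.000, H 1.167
Multiplying each by 6 gives whole numbers: C 6.00, H 7.00

C6H7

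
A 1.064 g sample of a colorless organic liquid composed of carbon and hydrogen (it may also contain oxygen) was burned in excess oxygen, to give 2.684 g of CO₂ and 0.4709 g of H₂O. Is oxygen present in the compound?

yes

mol C = 2.684 g CO₂ ÷ 44.009 g/mol = 0.060988 mol
mol H = 2 × 0.4709 g H₂O ÷ 18.015 g/mol = 0.052279 mol
C and H account for only 0.78522 g of the 1.064 g sample; the remaining 0.27878 g must be oxygen.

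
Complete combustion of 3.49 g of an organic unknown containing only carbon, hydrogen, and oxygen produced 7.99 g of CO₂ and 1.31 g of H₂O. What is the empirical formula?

mol C = 7.99 g CO₂ ÷ 44.009 g/mol = 0.1816 mol
mol H = 2 × 1.31 g H₂O ÷ 18.015 g/mol = 0.1454 mol
mass O = 3.49 − (2.181 + 0.1466) = 1.163 g → mol O = 1.163 ÷ 15.999 = 0.07268 mol
Divide by the smallest (0.07268 mol): C 2.498, H 2.001, O 1.000
Multiplying each by 2 gives whole numbers: C 5.00, H 4.00, O 2.00

C5H4O2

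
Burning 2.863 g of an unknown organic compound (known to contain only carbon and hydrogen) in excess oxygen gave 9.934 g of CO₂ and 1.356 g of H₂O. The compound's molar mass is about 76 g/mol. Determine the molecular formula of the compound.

C6H4

mol C = 9.934 g CO₂ ÷ 44.009 g/mol = 0.22573 mol
mol H = 2 × 1.356 g H₂O ÷ 18.015 g/mol = 0.15054 mol
Divide by the smallest (0.15054 mol): C 1.499, H 1.000
Multiplying each by 2 gives whole numbers: C 3.00, H 2.00
Empirical formula: C3H2
Empirical-formula mass = 38.05 g/mol; 76 ÷ 38.05 ≈ 2, so the molecular formula is C6H4.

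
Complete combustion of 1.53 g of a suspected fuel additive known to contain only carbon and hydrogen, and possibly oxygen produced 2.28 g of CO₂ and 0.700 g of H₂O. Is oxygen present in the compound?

mol C = 2.28 g CO₂ ÷ 44.009 g/mol = 0.05181 mol
mol H = 2 × 0.700 g H₂O ÷ 18.015 g/mol = 0.07771 mol
C and H account for only 0.7006 g of the 1.53 g sample; the remaining 0.8294 g must be oxygen.

yes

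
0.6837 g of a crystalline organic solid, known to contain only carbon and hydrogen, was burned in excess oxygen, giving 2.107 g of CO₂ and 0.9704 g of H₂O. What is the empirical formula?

C4H9

mol C = 2.107 g CO₂ ÷ 44.009 g/mol = 0.047877 mol
mol H = 2 × 0.9704 g H₂O ÷ 18.015 g/mol = 0.10773 mol
Divide by the smallest (0.047877 mol): C 1.000, H 2.250
Multiplying each by 4 gives whole numbers: C 4.00, H 9.00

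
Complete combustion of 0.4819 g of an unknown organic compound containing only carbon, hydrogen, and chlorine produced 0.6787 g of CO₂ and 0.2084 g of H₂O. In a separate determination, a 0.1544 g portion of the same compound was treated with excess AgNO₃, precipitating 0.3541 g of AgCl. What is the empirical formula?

mol C = 0.6787 g CO₂ ÷ 44.009 g/mol = 0.015422 mol
mol H = 2 × 0.2084 g H₂O ÷ 18.015 g/mol = 0.023136 mol
From the AgCl data: mol Cl per gram of compound = (0.3541 ÷ 143.318) ÷ 0.1544 = 0.016002 mol/g, so in the 0.4819 g combustion sample mol Cl = 0.0077114 mol
Divide by the smallest (0.0077114 mol): C 2.000, H 3.000, Cl 1.000

C2H3Cl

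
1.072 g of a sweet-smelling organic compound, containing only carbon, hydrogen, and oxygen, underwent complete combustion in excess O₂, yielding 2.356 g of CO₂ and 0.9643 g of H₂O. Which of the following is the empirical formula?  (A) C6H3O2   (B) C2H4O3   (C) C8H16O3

(C) C8H16O3

mol C = 2.356 g CO₂ ÷ 44.009 g/mol = 0.053535 mol
mol H = 2 × 0.9643 g H₂O ÷ 18.015 g/mol = 0.10706 mol
mass O = 1.072 − (0.64300 + 0.10791) = 0.32109 g → mol O = 0.32109 ÷ 15.999 = 0.020069 mol
Divide by the smallest (0.020069 mol): C 2.668, H 5.334, O 1.000
Multiplying each by 3 gives whole numbers: C 8.00, H 16.00, O 3.00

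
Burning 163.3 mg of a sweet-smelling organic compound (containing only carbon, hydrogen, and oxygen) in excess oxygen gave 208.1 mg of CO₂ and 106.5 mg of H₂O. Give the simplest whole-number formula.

mol C = 0.2081 g CO₂ ÷ 44.009 g/mol = 0.0047286 mol
mol H = 2 × 0.1065 g H₂O ÷ 18.015 g/mol = 0.011823 mol
mass O = 0.1633 − (0.056795 + 0.011918) = 0.094587 g → mol O = 0.094587 ÷ 15.999 = 0.0059121 mol
Divide by the smallest (0.0047286 mol): C 1.000, H 2.500, O 1.250
Multiplying each by 4 gives whole numbers: C 4.00, H 10.00, O 5.00

C4H10O5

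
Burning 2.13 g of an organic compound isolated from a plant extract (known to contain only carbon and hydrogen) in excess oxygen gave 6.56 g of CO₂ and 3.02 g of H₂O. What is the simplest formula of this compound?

C4H9

mol C = 6.56 g CO₂ ÷ 44.009 g/mol = 0.1491 mol
mol H = 2 × 3.02 g H₂O ÷ 18.015 g/mol = 0.3353 mol
Divide by the smallest (0.1491 mol): C 1.000, H 2.249
Multiplying each by 4 gives whole numbers: C 4.00, H 9.00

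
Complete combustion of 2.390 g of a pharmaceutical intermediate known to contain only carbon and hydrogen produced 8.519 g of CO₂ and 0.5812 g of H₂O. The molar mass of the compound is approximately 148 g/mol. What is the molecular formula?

mol C = 8.519 g CO₂ ÷ 44.009 g/mol = 0.19357 mol
mol H = 2 × 0.5812 g H₂O ÷ 18.015 g/mol = 0.064524 mol
Divide by the smallest (0.064524 mol): C 3.000, H 1.000
Empirical formula: C3H
Empirical-formula mass = 37.04 g/mol; 148 ÷ 37.04 ≈ 4, so the molecular formula is C12H4.

C12H4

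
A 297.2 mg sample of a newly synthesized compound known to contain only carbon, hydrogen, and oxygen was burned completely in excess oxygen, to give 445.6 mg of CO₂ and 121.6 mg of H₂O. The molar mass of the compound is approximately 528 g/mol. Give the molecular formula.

mol C = 0.4456 g CO₂ ÷ 44.009 g/mol = 0.010125 mol
mol H = 2 × 0.1216 g H₂O ÷ 18.015 g/mol = 0.013500 mol
mass O = 0.2972 − (0.12161 + 0.013608) = 0.16198 g → mol O = 0.16198 ÷ 15.999 = 0.010124 mol
Divide by the smallest (0.010124 mol): C 1.000, H 1.333, O 1.000
Multiplying each by 3 gives whole numbers: C 3.00, H 4.00, O 3.00
Empirical formula: C3H4O3
Empirical-formula mass = 88.06 g/mol; 528 ÷ 88.06 ≈ 6, so the molecular formula is C18H24O18.

C18H24O18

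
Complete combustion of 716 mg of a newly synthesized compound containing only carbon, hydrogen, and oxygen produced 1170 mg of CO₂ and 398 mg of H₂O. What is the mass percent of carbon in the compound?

mol C = 1.17 g CO₂ ÷ 44.009 g/mol = 0.02659 mol
mol H = 2 × 0.398 g H₂O ÷ 18.015 g/mol = 0.04419 mol
mass O = 0.716 − (0.3193 + 0.04454) = 0.3521 g → mol O = 0.3521 ÷ 15.999 = 0.02201 mol
mass % C = 0.3193 g ÷ 0.716 g × 100%

44.6%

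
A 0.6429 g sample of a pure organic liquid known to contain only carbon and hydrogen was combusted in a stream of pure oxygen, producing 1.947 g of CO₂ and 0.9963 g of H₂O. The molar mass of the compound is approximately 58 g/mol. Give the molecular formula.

C4H10

mol C = 1.947 g CO₂ ÷ 44.009 g/mol = 0.044241 mol
mol H = 2 × 0.9963 g H₂O ÷ 18.015 g/mol = 0.11061 mol
Divide by the smallest (0.044241 mol): C 1.000, H 2.500
Multiplying each by 2 gives whole numbers: C 2.00, H 5.00
Empirical formula: C2H5
Empirical-formula mass = 29.06 g/mol; 58 ÷ 29.06 ≈ 2, so the molecular formula is C4H10.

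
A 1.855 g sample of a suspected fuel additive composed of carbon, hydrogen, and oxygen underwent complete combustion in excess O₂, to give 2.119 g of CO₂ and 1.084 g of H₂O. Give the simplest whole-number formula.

mol C = 2.119 g CO₂ ÷ 44.009 g/mol = 0.048149 mol
mol H = 2 × 1.084 g H₂O ÷ 18.015 g/mol = 0.12034 mol
mass O = 1.855 − (0.57832 + 0.12131) = 1.1554 g → mol O = 1.1554 ÷ 15.999 = 0.072215 mol
Divide by the smallest (0.048149 mol): C 1.000, H 2.499, O 1.500
Multiplying each by 2 gives whole numbers: C 2.00, H 5.00, O 3.00

C2H5O3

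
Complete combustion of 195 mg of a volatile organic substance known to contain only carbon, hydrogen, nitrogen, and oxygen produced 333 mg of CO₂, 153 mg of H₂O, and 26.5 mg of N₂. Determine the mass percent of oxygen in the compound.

31.0%

mol C = 0.333 g CO₂ ÷ 44.009 g/mol = 0.007567 mol
mol H = 2 × 0.153 g H₂O ÷ 18.015 g/mol = 0.01699 mol
mol N = 2 × 0.0265 g N₂ ÷ 28.014 g/mol = 0.001892 mol
mass O = 0.195 − (0.09088 + 0.01712 + 0.02650) = 0.06050 g → mol O = 0.06050 ÷ 15.999 = 0.003781 mol
mass % O = 0.06050 g ÷ 0.195 g × 100%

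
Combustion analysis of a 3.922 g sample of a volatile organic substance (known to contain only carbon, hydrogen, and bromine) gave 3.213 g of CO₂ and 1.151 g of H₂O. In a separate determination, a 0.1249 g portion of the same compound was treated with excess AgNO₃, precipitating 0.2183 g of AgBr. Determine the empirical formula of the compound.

mol C = 3.213 g CO₂ ÷ 44.009 g/mol = 0.073008 mol
mol H = 2 × 1.151 g H₂O ÷ 18.015 g/mol = 0.12778 mol
From the AgBr data: mol Br per gram of compound = (0.2183 ÷ 187.772) ÷ 0.1249 = 0.0093081 mol/g, so in the 3.922 g combustion sample mol Br = 0.036506 mol
Divide by the smallest (0.036506 mol): C 2.000, H 3.500, Br 1.000
Multiplying each by 2 gives whole numbers: C 4.00, H 7.00, Br 2.00

C4H7Br2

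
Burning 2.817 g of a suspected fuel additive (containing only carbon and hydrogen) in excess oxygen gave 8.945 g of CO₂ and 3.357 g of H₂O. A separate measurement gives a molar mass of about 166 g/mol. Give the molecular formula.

mol C = 8.945 g CO₂ ÷ 44.009 g/mol = 0.20325 mol
mol H = 2 × 3.357 g H₂O ÷ 18.015 g/mol = 0.37269 mol
Divide by the smallest (0.20325 mol): C 1.000, H 1.834
Multiplying each by 6 gives whole numbers: C 6.00, H 11.00
Empirical formula: C6H11
Empirical-formula mass = 83.15 g/mol; 166 ÷ 83.15 ≈ 2, so the molecular formula is C12H22.

C12H22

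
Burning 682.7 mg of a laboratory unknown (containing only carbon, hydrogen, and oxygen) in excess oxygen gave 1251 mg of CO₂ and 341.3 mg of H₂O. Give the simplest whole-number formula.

mol C = 1.251 g CO₂ ÷ 44.009 g/mol = 0.028426 mol
mol H = 2 × 0.3413 g H₂O ÷ 18.015 g/mol = 0.037891 mol
mass O = 0.6827 − (0.34142 + 0.038194) = 0.30308 g → mol O = 0.30308 ÷ 15.999 = 0.018944 mol
Divide by the smallest (0.018944 mol): C 1.501, H 2.000, O 1.000
Multiplying each by 2 gives whole numbers: C 3.00, H 4.00, O 2.00

C3H4O2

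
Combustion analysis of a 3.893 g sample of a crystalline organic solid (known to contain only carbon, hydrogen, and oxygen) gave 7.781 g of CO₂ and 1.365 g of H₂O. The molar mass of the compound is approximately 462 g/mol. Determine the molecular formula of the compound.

mol C = 7.781 g CO₂ ÷ 44.009 g/mol = 0.17680 mol
mol H = 2 × 1.365 g H₂O ÷ 18.015 g/mol = 0.15154 mol
mass O = 3.893 − (2.1236 + 0.15275) = 1.6166 g → mol O = 1.6166 ÷ 15.999 = 0.10105 mol
Divide by the smallest (0.10105 mol): C 1.750, H 1.500, O 1.000
Multiplying each by 4 gives whole numbers: C 7.00, H 6.00, O 4.00
Empirical formula: C7H6O4
Empirical-formula mass = 154.12 g/mol; 462 ÷ 154.12 ≈ 3, so the molecular formula is C21H18O12.

C21H18O12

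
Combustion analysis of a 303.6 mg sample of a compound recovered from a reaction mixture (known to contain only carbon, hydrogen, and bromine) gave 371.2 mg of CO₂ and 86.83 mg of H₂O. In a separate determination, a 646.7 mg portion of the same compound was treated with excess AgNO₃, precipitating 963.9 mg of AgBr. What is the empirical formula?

mol C = 0.3712 g CO₂ ÷ 44.009 g/mol = 0.0084346 mol
mol H = 2 × 0.08683 g H₂O ÷ 18.015 g/mol = 0.0096397 mol
From the AgBr data: mol Br per gram of compound = (0.9639 ÷ 187.772) ÷ 0.6467 = 0.0079378 mol/g, so in the 0.3036 g combustion sample mol Br = 0.0024099 mol
Divide by the smallest (0.0024099 mol): C 3.500, H 4.000, Br 1.000
Multiplying each by 2 gives whole numbers: C 7.00, H 8.00, Br 2.00

C7H8Br2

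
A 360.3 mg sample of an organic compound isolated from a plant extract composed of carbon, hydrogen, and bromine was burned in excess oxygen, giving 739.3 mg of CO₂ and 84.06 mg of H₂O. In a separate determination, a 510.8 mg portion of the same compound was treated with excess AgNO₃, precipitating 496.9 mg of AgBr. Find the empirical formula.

mol C = 0.7393 g CO₂ ÷ 44.009 g/mol = 0.016799 mol
mol H = 2 × 0.08406 g H₂O ÷ 18.015 g/mol = 0.0093322 mol
From the AgBr data: mol Br per gram of compound = (0.4969 ÷ 187.772) ÷ 0.5108 = 0.0051807 mol/g, so in the 0.3603 g combustion sample mol Br = 0.0018666 mol
Divide by the smallest (0.0018666 mol): C 9.000, H 5.000, Br 1.000

C9H5Br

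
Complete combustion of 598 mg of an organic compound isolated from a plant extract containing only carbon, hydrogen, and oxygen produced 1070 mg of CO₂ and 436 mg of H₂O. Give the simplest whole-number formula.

C3H6O2

mol C = 1.07 g CO₂ ÷ 44.009 g/mol = 0.02431 mol
mol H = 2 × 0.436 g H₂O ÷ 18.015 g/mol = 0.04840 mol
mass O = 0.598 − (0.2920 + 0.04879) = 0.2572 g → mol O = 0.2572 ÷ 15.999 = 0.01607 mol
Divide by the smallest (0.01607 mol): C 1.512, H 3.011, O 1.000
Multiplying each by 2 gives whole numbers: C 3.02, H 6.02, O 2.00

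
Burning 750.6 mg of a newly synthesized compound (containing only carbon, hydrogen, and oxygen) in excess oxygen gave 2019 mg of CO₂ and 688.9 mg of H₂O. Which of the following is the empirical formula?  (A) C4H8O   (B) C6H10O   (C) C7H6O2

mol C = 2.019 g CO₂ ÷ 44.009 g/mol = 0.045877 mol
mol H = 2 × 0.6889 g H₂O ÷ 18.015 g/mol = 0.076481 mol
mass O = 0.7506 − (0.55103 + 0.077093) = 0.12248 g → mol O = 0.12248 ÷ 15.999 = 0.0076554 mol
Divide by the smallest (0.0076554 mol): C 5.993, H 9.990, O 1.000

(B) C6H10O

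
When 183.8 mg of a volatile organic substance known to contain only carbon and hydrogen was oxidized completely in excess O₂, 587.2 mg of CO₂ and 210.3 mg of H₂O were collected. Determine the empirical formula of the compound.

mol C = 0.5872 g CO₂ ÷ 44.009 g/mol = 0.013343 mol
mol H = 2 × 0.2103 g H₂O ÷ 18.015 g/mol = 0.023347 mol
Divide by the smallest (0.013343 mol): C 1.000, H 1.750
Multiplying each by 4 gives whole numbers: C 4.00, H 7.00

C4H7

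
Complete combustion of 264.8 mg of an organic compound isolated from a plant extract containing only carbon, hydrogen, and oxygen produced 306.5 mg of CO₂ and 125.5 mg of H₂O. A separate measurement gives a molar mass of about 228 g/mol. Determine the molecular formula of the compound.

C6H12O9

mol C = 0.3065 g CO₂ ÷ 44.009 g/mol = 0.0069645 mol
mol H = 2 × 0.1255 g H₂O ÷ 18.015 g/mol = 0.013933 mol
mass O = 0.2648 − (0.083650 + 0.014044) = 0.16711 g → mol O = 0.16711 ÷ 15.999 = 0.010445 mol
Divide by the smallest (0.0069645 mol): C 1.000, H 2.001, O 1.500
Multiplying each by 2 gives whole numbers: C 2.00, H 4.00, O 3.00
Empirical formula: C2H4O3
Empirical-formula mass = 76.05 g/mol; 228 ÷ 76.05 ≈ 3, so the molecular formula is C6H12O9.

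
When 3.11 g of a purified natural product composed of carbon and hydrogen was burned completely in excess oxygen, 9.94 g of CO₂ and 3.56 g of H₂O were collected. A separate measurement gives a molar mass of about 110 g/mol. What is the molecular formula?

mol C = 9.94 g CO₂ ÷ 44.009 g/mol = 0.2259 mol
mol H = 2 × 3.56 g H₂O ÷ 18.015 g/mol = 0.3952 mol
Divide by the smallest (0.2259 mol): C 1.000, H 1.750
Multiplying each by 4 gives whole numbers: C 4.00, H 7.00
Empirical formula: C4H7
Empirical-formula mass = 55.10 g/mol; 110 ÷ 55.10 ≈ 2, so the molecular formula is C8H14.

C8H14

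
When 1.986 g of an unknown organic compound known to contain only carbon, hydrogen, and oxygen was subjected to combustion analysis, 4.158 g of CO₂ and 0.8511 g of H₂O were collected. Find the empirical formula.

mol C = 4.158 g CO₂ ÷ 44.009 g/mol = 0.094481 mol
mol H = 2 × 0.8511 g H₂O ÷ 18.015 g/mol = 0.094488 mol
mass O = 1.986 − (1.1348 + 0.095244) = 0.75595 g → mol O = 0.75595 ÷ 15.999 = 0.047250 mol
Divide by the smallest (0.047250 mol): C 2.000, H 2.000, O 1.000

C2H2O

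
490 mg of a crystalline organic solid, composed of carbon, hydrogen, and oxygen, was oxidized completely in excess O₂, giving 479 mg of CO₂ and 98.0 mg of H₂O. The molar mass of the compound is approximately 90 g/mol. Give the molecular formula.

mol C = 0.479 g CO₂ ÷ 44.009 g/mol = 0.01088 mol
mol H = 2 × 0.0980 g H₂O ÷ 18.015 g/mol = 0.01088 mol
mass O = 0.490 − (0.1307 + 0.01097) = 0.3483 g → mol O = 0.3483 ÷ 15.999 = 0.02177 mol
Divide by the smallest (0.01088 mol): C 1.000, H 1.000, O 2.001
Empirical formula: CHO2
Empirical-formula mass = 45.02 g/mol; 90 ÷ 45.02 ≈ 2, so the molecular formula is C2H2O4.

C2H2O4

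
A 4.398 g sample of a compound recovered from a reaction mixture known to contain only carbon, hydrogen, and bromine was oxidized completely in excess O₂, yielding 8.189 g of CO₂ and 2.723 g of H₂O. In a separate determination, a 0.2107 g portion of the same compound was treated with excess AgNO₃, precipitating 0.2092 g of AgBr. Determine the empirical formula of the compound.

mol C = 8.189 g CO₂ ÷ 44.009 g/mol = 0.18608 mol
mol H = 2 × 2.723 g H₂O ÷ 18.015 g/mol = 0.30230 mol
From the AgBr data: mol Br per gram of compound = (0.2092 ÷ 187.772) ÷ 0.2107 = 0.0052877 mol/g, so in the 4.398 g combustion sample mol Br = 0.023255 mol
Divide by the smallest (0.023255 mol): C 8.001, H 12.999, Br 1.000

C8H13Br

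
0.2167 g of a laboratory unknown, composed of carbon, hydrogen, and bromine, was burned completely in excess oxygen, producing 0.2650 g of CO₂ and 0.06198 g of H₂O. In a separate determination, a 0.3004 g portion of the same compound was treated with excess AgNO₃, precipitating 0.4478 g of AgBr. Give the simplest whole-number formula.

mol C = 0.2650 g CO₂ ÷ 44.009 g/mol = 0.0060215 mol
mol H = 2 × 0.06198 g H₂O ÷ 18.015 g/mol = 0.0068809 mol
From the AgBr data: mol Br per gram of compound = (0.4478 ÷ 187.772) ÷ 0.3004 = 0.0079388 mol/g, so in the 0.2167 g combustion sample mol Br = 0.0017203 mol
Divide by the smallest (0.0017203 mol): C 3.500, H 4.000, Br 1.000
Multiplying each by 2 gives whole numbers: C 7.00, H 8.00, Br 2.00

C7H8Br2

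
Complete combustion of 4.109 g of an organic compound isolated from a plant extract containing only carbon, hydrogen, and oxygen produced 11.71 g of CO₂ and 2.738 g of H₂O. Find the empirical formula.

C7H8O

mol C = 11.71 g CO₂ ÷ 44.009 g/mol = 0.26608 mol
mol H = 2 × 2.738 g H₂O ÷ 18.015 g/mol = 0.30397 mol
mass O = 4.109 − (3.1959 + 0.30640) = 0.60669 g → mol O = 0.60669 ÷ 15.999 = 0.037920 mol
Divide by the smallest (0.037920 mol): C 7.017, H 8.016, O 1.000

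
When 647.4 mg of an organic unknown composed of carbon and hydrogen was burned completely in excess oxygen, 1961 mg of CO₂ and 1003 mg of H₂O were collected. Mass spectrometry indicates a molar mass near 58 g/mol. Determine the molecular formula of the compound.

mol C = 1.961 g CO₂ ÷ 44.009 g/mol = 0.044559 mol
mol H = 2 × 1.003 g H₂O ÷ 18.015 g/mol = 0.11135 mol
Divide by the smallest (0.044559 mol): C 1.000, H 2.499
Multiplying each by 2 gives whole numbers: C 2.00, H 5.00
Empirical formula: C2H5
Empirical-formula mass = 29.06 g/mol; 58 ÷ 29.06 ≈ 2, so the molecular formula is C4H10.

C4H10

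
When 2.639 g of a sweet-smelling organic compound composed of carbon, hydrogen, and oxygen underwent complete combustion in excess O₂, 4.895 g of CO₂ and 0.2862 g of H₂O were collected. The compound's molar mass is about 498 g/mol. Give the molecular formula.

C21H6O15

mol C = 4.895 g CO₂ ÷ 44.009 g/mol = 0.11123 mol
mol H = 2 × 0.2862 g H₂O ÷ 18.015 g/mol = 0.031774 mol
mass O = 2.639 − (1.3360 + 0.032028) = 1.2710 g → mol O = 1.2710 ÷ 15.999 = 0.079444 mol
Divide by the smallest (0.031774 mol): C 3.501, H 1.000, O 2.500
Multiplying each by 2 gives whole numbers: C 7.00, H 2.00, O 5.00
Empirical formula: C7H2O5
Empirical-formula mass = 166.09 g/mol; 498 ÷ 166.09 ≈ 3, so the molecular formula is C21H6O15.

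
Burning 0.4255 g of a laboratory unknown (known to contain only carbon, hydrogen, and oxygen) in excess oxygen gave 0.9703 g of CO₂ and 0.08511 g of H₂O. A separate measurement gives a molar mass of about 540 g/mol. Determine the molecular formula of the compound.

mol C = 0.9703 g CO₂ ÷ 44.009 g/mol = 0.022048 mol
mol H = 2 × 0.08511 g H₂O ÷ 18.015 g/mol = 0.0094488 mol
mass O = 0.4255 − (0.26482 + 0.0095244) = 0.15116 g → mol O = 0.15116 ÷ 15.999 = 0.0094481 mol
Divide by the smallest (0.0094481 mol): C 2.334, H 1.000, O 1.000
Multiplying each by 3 gives whole numbers: C 7.00, H 3.00, O 3.00
Empirical formula: C7H3O3
Empirical-formula mass = 135.10 g/mol; 540 ÷ 135.10 ≈ 4, so the molecular formula is C28H12O12.

C28H12O12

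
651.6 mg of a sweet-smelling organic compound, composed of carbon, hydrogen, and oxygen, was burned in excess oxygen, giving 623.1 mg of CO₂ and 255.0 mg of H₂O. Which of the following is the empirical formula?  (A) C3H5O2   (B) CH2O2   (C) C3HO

(B) CH2O2

mol C = 0.6231 g CO₂ ÷ 44.009 g/mol = 0.014158 mol
mol H = 2 × 0.2550 g H₂O ÷ 18.015 g/mol = 0.028310 mol
mass O = 0.6516 − (0.17006 + 0.028536) = 0.45301 g → mol O = 0.45301 ÷ 15.999 = 0.028315 mol
Divide by the smallest (0.014158 mol): C 1.000, H 1.999, O 2.000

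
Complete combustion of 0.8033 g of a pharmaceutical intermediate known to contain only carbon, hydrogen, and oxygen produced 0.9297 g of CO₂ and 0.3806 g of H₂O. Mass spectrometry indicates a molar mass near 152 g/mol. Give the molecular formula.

mol C = 0.9297 g CO₂ ÷ 44.009 g/mol = 0.021125 mol
mol H = 2 × 0.3806 g H₂O ÷ 18.015 g/mol = 0.042254 mol
mass O = 0.8033 − (0.25374 + 0.042592) = 0.50697 g → mol O = 0.50697 ÷ 15.999 = 0.031688 mol
Divide by the smallest (0.021125 mol): C 1.000, H 2.000, O 1.500
Multiplying each by 2 gives whole numbers: C 2.00, H 4.00, O 3.00
Empirical formula: C2H4O3
Empirical-formula mass = 76.05 g/mol; 152 ÷ 76.05 ≈ 2, so the molecular formula is C4H8O6.

C4H8O6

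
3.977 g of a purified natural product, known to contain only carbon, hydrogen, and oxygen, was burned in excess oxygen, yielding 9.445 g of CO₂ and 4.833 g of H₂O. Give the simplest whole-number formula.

mol C = 9.445 g CO₂ ÷ 44.009 g/mol = 0.21462 mol
mol H = 2 × 4.833 g H₂O ÷ 18.015 g/mol = 0.53655 mol
mass O = 3.977 − (2.5777 + 0.54085) = 0.85841 g → mol O = 0.85841 ÷ 15.999 = 0.053654 mol
Divide by the smallest (0.053654 mol): C 4.000, H 10.000, O 1.000

C4H10O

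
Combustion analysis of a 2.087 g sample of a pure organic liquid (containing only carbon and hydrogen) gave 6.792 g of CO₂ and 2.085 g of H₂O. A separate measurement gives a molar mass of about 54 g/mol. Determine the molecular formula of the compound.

mol C = 6.792 g CO₂ ÷ 44.009 g/mol = 0.15433 mol
mol H = 2 × 2.085 g H₂O ÷ 18.015 g/mol = 0.23147 mol
Divide by the smallest (0.15433 mol): C 1.000, H 1.500
Multiplying each by 2 gives whole numbers: C 2.00, H 3.00
Empirical formula: C2H3
Empirical-formula mass = 27.05 g/mol; 54 ÷ 27.05 ≈ 2, so the molecular formula is C4H6.

C4H6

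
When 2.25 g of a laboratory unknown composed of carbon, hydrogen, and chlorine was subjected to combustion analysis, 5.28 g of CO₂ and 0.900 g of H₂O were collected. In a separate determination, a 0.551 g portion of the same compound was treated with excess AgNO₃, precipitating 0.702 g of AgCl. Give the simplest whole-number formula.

mol C = 5.28 g CO₂ ÷ 44.009 g/mol = 0.1200 mol
mol H = 2 × 0.900 g H₂O ÷ 18.015 g/mol = 0.09992 mol
From the AgCl data: mol Cl per gram of compound = (0.702 ÷ 143.318) ÷ 0.551 = 0.008890 mol/g, so in the 2.25 g combustion sample mol Cl = 0.02000 mol
Divide by the smallest (0.02000 mol): C 5.998, H 4.995, Cl 1.000

C6H5Cl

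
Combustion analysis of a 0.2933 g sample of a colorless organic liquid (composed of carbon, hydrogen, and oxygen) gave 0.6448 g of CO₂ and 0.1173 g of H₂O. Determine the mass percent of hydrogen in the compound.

4.48%

mol C = 0.6448 g CO₂ ÷ 44.009 g/mol = 0.014652 mol
mol H = 2 × 0.1173 g H₂O ÷ 18.015 g/mol = 0.013022 mol
mass O = 0.2933 − (0.17598 + 0.013127) = 0.10419 g → mol O = 0.10419 ÷ 15.999 = 0.0065125 mol
mass % H = 0.013127 g ÷ 0.2933 g × 100%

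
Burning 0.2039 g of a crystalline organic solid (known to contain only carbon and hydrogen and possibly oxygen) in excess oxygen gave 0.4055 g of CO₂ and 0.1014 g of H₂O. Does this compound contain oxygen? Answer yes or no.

mol C = 0.4055 g CO₂ ÷ 44.009 g/mol = 0.0092140 mol
mol H = 2 × 0.1014 g H₂O ÷ 18.015 g/mol = 0.011257 mol
C and H account for only 0.12202 g of the 0.2039 g sample; the remaining 0.081883 g must be oxygen.

yes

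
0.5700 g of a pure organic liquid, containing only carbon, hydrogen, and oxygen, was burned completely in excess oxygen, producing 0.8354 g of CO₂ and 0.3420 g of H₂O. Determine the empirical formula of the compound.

mol C = 0.8354 g CO₂ ÷ 44.009 g/mol = 0.018982 mol
mol H = 2 × 0.3420 g H₂O ÷ 18.015 g/mol = 0.037968 mol
mass O = 0.5700 − (0.22800 + 0.038272) = 0.30373 g → mol O = 0.30373 ÷ 15.999 = 0.018984 mol
Divide by the smallest (0.018982 mol): C 1.000, H 2.000, O 1.000

CH2O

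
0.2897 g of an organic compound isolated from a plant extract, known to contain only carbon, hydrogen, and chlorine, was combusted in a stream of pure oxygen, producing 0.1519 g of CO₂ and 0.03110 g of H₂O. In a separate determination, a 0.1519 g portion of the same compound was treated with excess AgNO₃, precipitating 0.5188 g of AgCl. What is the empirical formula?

CHCl2

mol C = 0.1519 g CO₂ ÷ 44.009 g/mol = 0.0034516 mol
mol H = 2 × 0.03110 g H₂O ÷ 18.015 g/mol = 0.0034527 mol
From the AgCl data: mol Cl per gram of compound = (0.5188 ÷ 143.318) ÷ 0.1519 = 0.023831 mol/g, so in the 0.2897 g combustion sample mol Cl = 0.0069038 mol
Divide by the smallest (0.0034516 mol): C 1.000, H 1.000, Cl 2.000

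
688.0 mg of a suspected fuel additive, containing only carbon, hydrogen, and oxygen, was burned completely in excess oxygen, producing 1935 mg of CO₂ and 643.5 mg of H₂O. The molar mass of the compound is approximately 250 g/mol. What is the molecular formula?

C16H26O2

mol C = 1.935 g CO₂ ÷ 44.009 g/mol = 0.043968 mol
mol H = 2 × 0.6435 g H₂O ÷ 18.015 g/mol = 0.071440 mol
mass O = 0.6880 − (0.52810 + 0.072012) = 0.087885 g → mol O = 0.087885 ÷ 15.999 = 0.0054932 mol
Divide by the smallest (0.0054932 mol): C 8.004, H 13.005, O 1.000
Empirical formula: C8H13O
Empirical-formula mass = 125.19 g/mol; 250 ÷ 125.19 ≈ 2, so the molecular formula is C16H26O2.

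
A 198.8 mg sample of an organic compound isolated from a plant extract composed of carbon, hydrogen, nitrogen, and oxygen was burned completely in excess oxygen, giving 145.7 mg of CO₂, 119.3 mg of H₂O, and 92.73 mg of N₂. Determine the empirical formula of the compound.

CH4N2O

mol C = 0.1457 g CO₂ ÷ 44.009 g/mol = 0.0033107 mol
mol H = 2 × 0.1193 g H₂O ÷ 18.015 g/mol = 0.013245 mol
mol N = 2 × 0.09273 g N₂ ÷ 28.014 g/mol = 0.0066203 mol
mass O = 0.1988 − (0.039765 + 0.013350 + 0.092730) = 0.052955 g → mol O = 0.052955 ÷ 15.999 = 0.0033099 mol
Divide by the smallest (0.0033099 mol): C 1.000, H 4.002, N 2.000, O 1.000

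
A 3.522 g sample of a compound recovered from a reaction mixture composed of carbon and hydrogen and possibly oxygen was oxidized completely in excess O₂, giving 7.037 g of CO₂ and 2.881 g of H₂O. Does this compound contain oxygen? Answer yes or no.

mol C = 7.037 g CO₂ ÷ 44.009 g/mol = 0.15990 mol
mol H = 2 × 2.881 g H₂O ÷ 18.015 g/mol = 0.31984 mol
C and H account for only 2.2430 g of the 3.522 g sample; the remaining 1.2790 g must be oxygen.

yes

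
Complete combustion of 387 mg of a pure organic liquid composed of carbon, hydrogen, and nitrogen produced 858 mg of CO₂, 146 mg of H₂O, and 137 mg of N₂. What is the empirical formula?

mol C = 0.858 g CO₂ ÷ 44.009 g/mol = 0.01950 mol
mol H = 2 × 0.146 g H₂O ÷ 18.015 g/mol = 0.01621 mol
mol N = 2 × 0.137 g N₂ ÷ 28.014 g/mol = 0.009781 mol
Divide by the smallest (0.009781 mol): C 1.993, H 1.657, N 1.000
Multiplying each by 3 gives whole numbers: C 5.98, H 4.97, N 3.00

C6H5N3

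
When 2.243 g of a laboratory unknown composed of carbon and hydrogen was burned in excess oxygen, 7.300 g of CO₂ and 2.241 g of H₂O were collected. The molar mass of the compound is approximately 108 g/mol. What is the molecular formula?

C8H12

mol C = 7.300 g CO₂ ÷ 44.009 g/mol = 0.16588 mol
mol H = 2 × 2.241 g H₂O ÷ 18.015 g/mol = 0.24879 mol
Divide by the smallest (0.16588 mol): C 1.000, H 1.500
Multiplying each by 2 gives whole numbers: C 2.00, H 3.00
Empirical formula: C2H3
Empirical-formula mass = 27.05 g/mol; 108 ÷ 27.05 ≈ 4, so the molecular formula is C8H12.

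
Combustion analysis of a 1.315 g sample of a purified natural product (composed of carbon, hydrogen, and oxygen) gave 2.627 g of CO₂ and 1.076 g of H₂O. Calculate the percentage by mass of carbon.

mol C = 2.627 g CO₂ ÷ 44.009 g/mol = 0.059692 mol
mol H = 2 × 1.076 g H₂O ÷ 18.015 g/mol = 0.11946 mol
mass O = 1.315 − (0.71696 + 0.12041) = 0.47762 g → mol O = 0.47762 ÷ 15.999 = 0.029853 mol
mass % C = 0.71696 g ÷ 1.315 g × 100%

54.52%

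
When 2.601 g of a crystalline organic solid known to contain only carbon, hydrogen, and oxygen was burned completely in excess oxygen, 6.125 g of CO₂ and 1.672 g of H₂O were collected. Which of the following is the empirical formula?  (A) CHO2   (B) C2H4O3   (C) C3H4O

(C) C3H4O

mol C = 6.125 g CO₂ ÷ 44.009 g/mol = 0.13918 mol
mol H = 2 × 1.672 g H₂O ÷ 18.015 g/mol = 0.18562 mol
mass O = 2.601 − (1.6716 + 0.18711) = 0.74225 g → mol O = 0.74225 ÷ 15.999 = 0.046393 mol
Divide by the smallest (0.046393 mol): C 3.000, H 4.001, O 1.000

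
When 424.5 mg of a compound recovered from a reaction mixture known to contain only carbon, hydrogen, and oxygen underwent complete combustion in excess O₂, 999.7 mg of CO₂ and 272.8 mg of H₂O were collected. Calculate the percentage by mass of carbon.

64.27%

mol C = 0.9997 g CO₂ ÷ 44.009 g/mol = 0.022716 mol
mol H = 2 × 0.2728 g H₂O ÷ 18.015 g/mol = 0.030286 mol
mass O = 0.4245 − (0.27284 + 0.030528) = 0.12113 g → mol O = 0.12113 ÷ 15.999 = 0.0075712 mol
mass % C = 0.27284 g ÷ 0.4245 g × 100%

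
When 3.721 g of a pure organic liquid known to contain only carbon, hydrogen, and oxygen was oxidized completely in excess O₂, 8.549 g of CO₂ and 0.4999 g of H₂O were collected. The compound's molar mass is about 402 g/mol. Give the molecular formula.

mol C = 8.549 g CO₂ ÷ 44.009 g/mol = 0.19426 mol
mol H = 2 × 0.4999 g H₂O ÷ 18.015 g/mol = 0.055498 mol
mass O = 3.721 − (2.3332 + 0.055942) = 1.3319 g → mol O = 1.3319 ÷ 15.999 = 0.083246 mol
Divide by the smallest (0.055498 mol): C 3.500, H 1.000, O 1.500
Multiplying each by 2 gives whole numbers: C 7.00, H 2.00, O 3.00
Empirical formula: C7H2O3
Empirical-formula mass = 134.09 g/mol; 402 ÷ 134.09 ≈ 3, so the molecular formula is C21H6O9.

C21H6O9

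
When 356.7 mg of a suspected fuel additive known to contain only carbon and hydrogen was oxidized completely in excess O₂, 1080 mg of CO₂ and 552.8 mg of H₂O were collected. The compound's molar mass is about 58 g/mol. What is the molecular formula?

C4H10

mol C = 1.080 g CO₂ ÷ 44.009 g/mol = 0.024540 mol
mol H = 2 × 0.5528 g H₂O ÷ 18.015 g/mol = 0.061371 mol
Divide by the smallest (0.024540 mol): C 1.000, H 2.501
Multiplying each by 2 gives whole numbers: C 2.00, H 5.00
Empirical formula: C2H5
Empirical-formula mass = 29.06 g/mol; 58 ÷ 29.06 ≈ 2, so the molecular formula is C4H10.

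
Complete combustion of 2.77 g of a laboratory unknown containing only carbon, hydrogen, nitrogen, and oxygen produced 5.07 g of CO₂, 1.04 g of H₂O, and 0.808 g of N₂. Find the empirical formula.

C4H4N2O

mol C = 5.07 g CO₂ ÷ 44.009 g/mol = 0.1152 mol
mol H = 2 × 1.04 g H₂O ÷ 18.015 g/mol = 0.1155 mol
mol N = 2 × 0.808 g N₂ ÷ 28.014 g/mol = 0.05769 mol
mass O = 2.77 − (1.384 + 0.1164 + 0.8080) = 0.4619 g → mol O = 0.4619 ÷ 15.999 = 0.02887 mol
Divide by the smallest (0.02887 mol): C 3.990, H 3.999, N 1.998, O 1.000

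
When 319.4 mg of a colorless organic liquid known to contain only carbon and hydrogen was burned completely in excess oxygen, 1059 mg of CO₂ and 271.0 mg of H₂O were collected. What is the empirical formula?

C4H5

mol C = 1.059 g CO₂ ÷ 44.009 g/mol = 0.024063 mol
mol H = 2 × 0.2710 g H₂O ÷ 18.015 g/mol = 0.030086 mol
Divide by the smallest (0.024063 mol): C 1.000, H 1.250
Multiplying each by 4 gives whole numbers: C 4.00, H 5.00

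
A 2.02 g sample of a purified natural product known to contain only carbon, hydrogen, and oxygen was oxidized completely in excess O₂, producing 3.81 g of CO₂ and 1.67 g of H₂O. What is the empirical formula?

C7H15O4

mol C = 3.81 g CO₂ ÷ 44.009 g/mol = 0.08657 mol
mol H = 2 × 1.67 g H₂O ÷ 18.015 g/mol = 0.1854 mol
mass O = 2.02 − (1.040 + 0.1869) = 0.7933 g → mol O = 0.7933 ÷ 15.999 = 0.04958 mol
Divide by the smallest (0.04958 mol): C 1.746, H 3.739, O 1.000
Multiplying each by 4 gives whole numbers: C 6.98, H 14.96, O 4.00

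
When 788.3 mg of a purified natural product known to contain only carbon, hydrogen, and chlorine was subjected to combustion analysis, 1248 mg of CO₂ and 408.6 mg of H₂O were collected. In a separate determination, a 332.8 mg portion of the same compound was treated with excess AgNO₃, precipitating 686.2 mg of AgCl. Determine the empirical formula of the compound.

C5H8Cl2

mol C = 1.248 g CO₂ ÷ 44.009 g/mol = 0.028358 mol
mol H = 2 × 0.4086 g H₂O ÷ 18.015 g/mol = 0.045362 mol
From the AgCl data: mol Cl per gram of compound = (0.6862 ÷ 143.318) ÷ 0.3328 = 0.014387 mol/g, so in the 0.7883 g combustion sample mol Cl = 0.011341 mol
Divide by the smallest (0.011341 mol): C 2.500, H 4.000, Cl 1.000
Multiplying each by 2 gives whole numbers: C 5.00, H 8.00, Cl 2.00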